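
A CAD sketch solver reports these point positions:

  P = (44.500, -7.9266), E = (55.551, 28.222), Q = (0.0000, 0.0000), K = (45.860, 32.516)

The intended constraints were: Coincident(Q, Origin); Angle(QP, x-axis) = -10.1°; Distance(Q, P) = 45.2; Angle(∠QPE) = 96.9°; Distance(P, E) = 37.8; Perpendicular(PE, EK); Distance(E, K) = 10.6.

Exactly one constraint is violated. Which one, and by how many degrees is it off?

Perpendicular(PE, EK) — off by 6.90°.

Q = (0.00, 0.00) ✓; QP at -10.10° ✓; |QP| = 45.20 ✓; ∠QPE = 96.90° ✓; |PE| = 37.80 ✓; ∠(PE, EK) = 83.10° ✗; |EK| = 10.60 ✓.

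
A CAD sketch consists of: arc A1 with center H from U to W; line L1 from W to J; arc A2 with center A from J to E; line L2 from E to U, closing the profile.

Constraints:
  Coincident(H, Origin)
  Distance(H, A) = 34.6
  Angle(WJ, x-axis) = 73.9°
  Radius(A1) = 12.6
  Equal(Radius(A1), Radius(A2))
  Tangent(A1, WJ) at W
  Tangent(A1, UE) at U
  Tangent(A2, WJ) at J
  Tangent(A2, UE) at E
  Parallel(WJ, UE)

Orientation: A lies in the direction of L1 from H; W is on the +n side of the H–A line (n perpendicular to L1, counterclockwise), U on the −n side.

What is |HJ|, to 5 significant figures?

36.823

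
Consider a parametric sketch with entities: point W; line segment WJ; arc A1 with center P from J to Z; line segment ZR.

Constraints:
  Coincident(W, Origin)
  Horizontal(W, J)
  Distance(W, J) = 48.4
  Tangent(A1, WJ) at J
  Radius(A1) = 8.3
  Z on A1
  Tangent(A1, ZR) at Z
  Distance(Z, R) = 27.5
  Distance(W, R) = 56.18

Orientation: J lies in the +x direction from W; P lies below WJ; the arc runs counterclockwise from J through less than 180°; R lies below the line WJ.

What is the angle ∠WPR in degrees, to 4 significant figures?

88.37°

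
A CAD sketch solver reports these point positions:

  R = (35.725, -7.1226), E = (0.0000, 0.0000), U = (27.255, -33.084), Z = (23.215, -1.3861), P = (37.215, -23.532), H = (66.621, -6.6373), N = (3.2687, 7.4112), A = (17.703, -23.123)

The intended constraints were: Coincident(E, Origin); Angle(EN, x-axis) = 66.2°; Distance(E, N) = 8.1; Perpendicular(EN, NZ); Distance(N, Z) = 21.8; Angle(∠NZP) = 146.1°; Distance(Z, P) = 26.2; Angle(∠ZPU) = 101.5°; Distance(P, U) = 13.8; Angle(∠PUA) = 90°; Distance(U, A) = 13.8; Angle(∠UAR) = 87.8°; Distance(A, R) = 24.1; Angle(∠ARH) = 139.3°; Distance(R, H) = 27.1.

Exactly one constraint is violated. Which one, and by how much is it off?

Distance(R, H) = 27.1 — off by 3.80.

E = (0.00, 0.00) ✓; EN at 66.20° ✓; |EN| = 8.100 ✓; ∠(EN, NZ) = 90.00° ✓; |NZ| = 21.80 ✓; ∠NZP = 146.1° ✓; |ZP| = 26.20 ✓; ∠ZPU = 101.5° ✓; |PU| = 13.80 ✓; ∠PUA = 90.00° ✓; |UA| = 13.80 ✓; ∠UAR = 87.80° ✓; |AR| = 24.10 ✓; ∠ARH = 139.3° ✓; |RH| = 30.90 ✗.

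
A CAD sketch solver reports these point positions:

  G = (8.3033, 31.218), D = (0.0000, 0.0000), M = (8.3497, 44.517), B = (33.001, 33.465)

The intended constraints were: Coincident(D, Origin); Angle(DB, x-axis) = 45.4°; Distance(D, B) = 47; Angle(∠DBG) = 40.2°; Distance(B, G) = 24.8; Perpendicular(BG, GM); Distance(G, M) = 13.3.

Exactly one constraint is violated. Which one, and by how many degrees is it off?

Perpendicular(BG, GM) — off by 5.40°.

D = (0.00, 0.00) ✓; DB at 45.40° ✓; |DB| = 47.00 ✓; ∠DBG = 40.20° ✓; |BG| = 24.80 ✓; ∠(BG, GM) = 95.40° ✗; |GM| = 13.30 ✓.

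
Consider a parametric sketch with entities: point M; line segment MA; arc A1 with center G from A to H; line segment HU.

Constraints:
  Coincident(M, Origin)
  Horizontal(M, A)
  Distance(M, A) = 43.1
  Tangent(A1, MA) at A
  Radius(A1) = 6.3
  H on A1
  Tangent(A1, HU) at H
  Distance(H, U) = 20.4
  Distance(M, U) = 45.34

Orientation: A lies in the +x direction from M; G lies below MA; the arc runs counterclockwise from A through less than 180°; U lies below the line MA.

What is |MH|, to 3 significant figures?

37.3

Checks: M.y = 0.00, A.y = 0.00 ✓; |GH| = 6.300 ✓; ∠(GH, HU) = 90.00° ✓; |HU| = 20.40 ✓; |MU| = 45.34 ✓.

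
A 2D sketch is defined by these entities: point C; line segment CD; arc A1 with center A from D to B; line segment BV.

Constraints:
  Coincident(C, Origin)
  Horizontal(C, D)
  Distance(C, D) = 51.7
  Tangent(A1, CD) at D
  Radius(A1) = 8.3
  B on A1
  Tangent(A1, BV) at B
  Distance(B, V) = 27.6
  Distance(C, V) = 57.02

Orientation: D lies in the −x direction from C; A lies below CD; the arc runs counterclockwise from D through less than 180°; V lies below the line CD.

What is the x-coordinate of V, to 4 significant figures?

-44.13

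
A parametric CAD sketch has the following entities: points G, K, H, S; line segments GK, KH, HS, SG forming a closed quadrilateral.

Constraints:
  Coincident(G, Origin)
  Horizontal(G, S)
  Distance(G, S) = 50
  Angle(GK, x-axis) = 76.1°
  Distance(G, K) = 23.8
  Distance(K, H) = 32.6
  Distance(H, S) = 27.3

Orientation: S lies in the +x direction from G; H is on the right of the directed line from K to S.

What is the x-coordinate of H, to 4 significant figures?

23.07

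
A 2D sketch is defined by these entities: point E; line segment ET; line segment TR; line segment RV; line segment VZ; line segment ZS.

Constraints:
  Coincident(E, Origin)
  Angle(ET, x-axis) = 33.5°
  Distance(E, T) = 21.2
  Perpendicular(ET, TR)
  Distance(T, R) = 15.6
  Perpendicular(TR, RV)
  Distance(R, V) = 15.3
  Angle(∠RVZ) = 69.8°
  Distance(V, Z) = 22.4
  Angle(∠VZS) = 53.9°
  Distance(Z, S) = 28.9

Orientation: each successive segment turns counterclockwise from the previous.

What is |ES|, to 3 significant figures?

35.0

E is at the origin; ET runs at 33.5° with length 21.2, so T = (17.7, 11.7). ET ⟂ TR, so TR runs at 124°; with |TR| = 15.6, R = (9.07, 24.7). TR is perpendicular to RV, so RV runs at -146°; with |RV| = 15.3, V = (-3.69, 16.3). ∠RVZ = 69.8° gives VZ at -36.3° from the x-axis; with |VZ| = 22.4, Z = (14.4, 3.00). ∠VZS = 53.9° gives ZS at 89.8° from the x-axis; with |ZS| = 28.9, S = (14.5, 31.9). Then |ES| = |S − E| = 35.0.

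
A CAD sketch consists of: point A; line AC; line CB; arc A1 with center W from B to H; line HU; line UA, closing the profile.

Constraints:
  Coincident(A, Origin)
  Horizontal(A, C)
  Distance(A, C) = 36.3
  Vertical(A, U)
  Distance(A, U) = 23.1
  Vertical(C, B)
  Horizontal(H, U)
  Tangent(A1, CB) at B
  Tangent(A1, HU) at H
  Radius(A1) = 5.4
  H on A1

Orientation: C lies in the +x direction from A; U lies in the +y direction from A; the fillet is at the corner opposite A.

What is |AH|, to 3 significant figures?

38.6

The virtual corner opposite A is at (36.3, 23.1). Tangency of A1 to CB means the radius WB is perpendicular to CB and the tangent condition forces WH to be normal to HU, with radius 5.4, so the center W sits 5.4 in from both sides at W = (30.9, 17.7). That places the tangent points at B = (36.3, 17.7) on CB and H = (30.9, 23.1) on HU. Then |AH| = |H − A| = 38.6.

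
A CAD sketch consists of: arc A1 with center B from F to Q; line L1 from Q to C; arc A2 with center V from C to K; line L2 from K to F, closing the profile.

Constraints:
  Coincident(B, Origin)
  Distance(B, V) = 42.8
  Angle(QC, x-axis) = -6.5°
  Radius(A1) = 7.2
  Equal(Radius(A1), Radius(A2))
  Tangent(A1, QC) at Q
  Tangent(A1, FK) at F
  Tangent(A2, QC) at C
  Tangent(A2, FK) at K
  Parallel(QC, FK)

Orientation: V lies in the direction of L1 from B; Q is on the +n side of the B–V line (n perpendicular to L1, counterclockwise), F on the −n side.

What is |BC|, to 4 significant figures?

43.40

The slot axis is L1's direction at -6.5°, so u = (cos -6.5°, sin -6.5°) = (0.9936, -0.1132) and n = (−sin -6.5°, cos -6.5°) = (0.1132, 0.9936). B is at the origin and V lies 42.8 along u from B, so V = 42.8·u = (42.52, -4.845). Tangency of A1 to both parallel lines with radius 7.2 puts Q and F at B ± 7.2·n: Q = (0.8151, 7.154), F = (-0.8151, -7.154). Equal radii place C and K the same way about V: C = V + 7.2·n = (43.34, 2.309), K = V − 7.2·n = (41.71, -12.00). Then |BC| = |C − B| = 43.40.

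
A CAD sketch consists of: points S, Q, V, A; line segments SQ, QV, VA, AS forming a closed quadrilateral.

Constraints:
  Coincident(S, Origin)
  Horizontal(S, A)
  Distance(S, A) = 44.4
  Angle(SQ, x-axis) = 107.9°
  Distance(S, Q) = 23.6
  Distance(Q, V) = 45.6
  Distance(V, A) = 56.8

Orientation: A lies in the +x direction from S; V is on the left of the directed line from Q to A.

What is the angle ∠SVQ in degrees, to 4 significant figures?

20.94°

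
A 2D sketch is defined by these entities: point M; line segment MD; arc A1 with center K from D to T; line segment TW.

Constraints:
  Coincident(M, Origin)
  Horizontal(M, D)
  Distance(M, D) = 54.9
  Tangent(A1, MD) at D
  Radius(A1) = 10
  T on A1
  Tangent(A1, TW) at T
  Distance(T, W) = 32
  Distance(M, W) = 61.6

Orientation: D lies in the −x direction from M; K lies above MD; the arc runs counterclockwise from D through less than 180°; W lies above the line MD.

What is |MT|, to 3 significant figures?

46.0

M is at the origin; M and D share the same y with |MD| = 54.9 and D on the −x side, so D = (-54.9, 0.00). The tangent condition forces KD to be normal to MD, so K = D + (0, 10) = (-54.9, 10.0). Since KT ⟂ TW (tangency), |KW| = √(10.0² + 32.0²) = 33.5 regardless of where T sits on A1. So W lies on both circle(M, 61.6) and circle(K, 33.5); the above-MD intersection is W = (-45.0, 42.0). T is the foot of the tangent from W: T = (-44.9, 10.0).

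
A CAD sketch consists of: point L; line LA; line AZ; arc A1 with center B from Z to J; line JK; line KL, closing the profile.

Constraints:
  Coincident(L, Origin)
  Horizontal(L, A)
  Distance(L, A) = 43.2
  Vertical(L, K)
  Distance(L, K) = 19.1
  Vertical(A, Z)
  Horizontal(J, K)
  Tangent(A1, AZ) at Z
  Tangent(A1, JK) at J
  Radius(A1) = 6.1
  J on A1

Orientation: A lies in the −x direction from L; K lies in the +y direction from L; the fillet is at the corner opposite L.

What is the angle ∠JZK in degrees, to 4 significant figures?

36.96°

L is at the origin; L and A share the same y with |LA| = 43.2 and A on the −x side, so A = (-43.20, 0.000). LK is vertical with |LK| = 19.1 and K on the +y side, so K = (0.000, 19.10). The virtual corner opposite L is at (-43.20, 19.10). A1 meets AZ tangentially, so BZ is at right angles to AZ and since A1 is tangent to JK there, BJ ⟂ JK, with radius 6.1, so the center B sits 6.1 in from both sides at B = (-37.10, 13.00). That places the tangent points at Z = (-43.20, 13.00) on AZ and J = (-37.10, 19.10) on JK. Then cos ∠JZK = ZJ·ZK / (|ZJ||ZK|), giving 36.96°.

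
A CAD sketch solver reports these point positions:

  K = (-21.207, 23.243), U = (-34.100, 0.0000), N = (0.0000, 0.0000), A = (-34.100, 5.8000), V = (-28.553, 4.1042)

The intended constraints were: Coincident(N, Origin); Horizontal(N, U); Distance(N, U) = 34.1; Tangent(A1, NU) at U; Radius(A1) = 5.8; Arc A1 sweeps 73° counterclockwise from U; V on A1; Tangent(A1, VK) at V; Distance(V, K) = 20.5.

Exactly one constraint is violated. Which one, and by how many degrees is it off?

Tangent(A1, VK) at V — off by 4.00°.

N = (0.00, 0.00) ✓; N.y = 0.00, U.y = 0.00 ✓; |NU| = 34.10 ✓; ∠(AU, UN) = 90.00° ✓; |AU| = 5.800 ✓; bearing(A→V) − bearing(A→U) = 73.00° ✓; |AV| = 5.800 ✓; ∠(AV, VK) = 94.00° ✗; |VK| = 20.50 ✓.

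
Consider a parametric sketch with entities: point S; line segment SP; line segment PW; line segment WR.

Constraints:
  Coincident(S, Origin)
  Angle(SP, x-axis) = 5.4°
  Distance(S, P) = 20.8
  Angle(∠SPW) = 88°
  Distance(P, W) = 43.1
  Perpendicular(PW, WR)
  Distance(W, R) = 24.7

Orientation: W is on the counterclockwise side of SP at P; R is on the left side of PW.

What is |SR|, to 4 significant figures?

42.55

S is at the origin; SP runs at 5.4° with length 20.8, so P = 20.8·(cos 5.4°, sin 5.4°) = (20.71, 1.957). ∠SPW = 88.0°, so PW runs at 5.4° + (180° − 88.0°) = 97.40° from the x-axis; with |PW| = 43.1, W = P + 43.1·(cos 97.40°, sin 97.40°) = (15.16, 44.70). PW ⟂ WR; with |WR| = 24.7 on the left of PW, R = W + 24.7·(-0.9917, -0.1288) = (-9.338, 41.52). Then |SR| = |R − S| = 42.55.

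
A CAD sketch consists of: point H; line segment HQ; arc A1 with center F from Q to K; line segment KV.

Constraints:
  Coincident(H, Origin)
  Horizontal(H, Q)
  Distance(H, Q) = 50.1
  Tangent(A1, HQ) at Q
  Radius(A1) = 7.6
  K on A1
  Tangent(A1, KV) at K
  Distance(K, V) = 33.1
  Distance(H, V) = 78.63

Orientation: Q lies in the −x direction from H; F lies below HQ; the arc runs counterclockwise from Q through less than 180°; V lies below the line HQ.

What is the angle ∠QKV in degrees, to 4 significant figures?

147.1°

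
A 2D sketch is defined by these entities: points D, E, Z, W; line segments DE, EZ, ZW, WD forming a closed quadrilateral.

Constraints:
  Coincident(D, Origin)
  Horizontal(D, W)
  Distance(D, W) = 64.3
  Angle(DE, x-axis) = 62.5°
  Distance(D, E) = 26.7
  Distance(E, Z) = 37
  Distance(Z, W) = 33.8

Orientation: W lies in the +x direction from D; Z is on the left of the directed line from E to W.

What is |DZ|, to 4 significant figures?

57.28

D is at the origin; DW is horizontal with |DW| = 64.3 and W in +x, so W = (64.3, 0). DE runs at 62.5° with |DE| = 26.7, so E = (12.33, 23.68). Z is determined by |EZ| = 37.0 and |ZW| = 33.8 together: it lies at the intersection of circle(E, 37.0) and circle(W, 33.8). With |EW| = 57.11, the foot of the radical line on EW is 30.54 from E and the perpendicular offset is √(37.0² − 30.54²) = 20.89. Taking the left-of-EW solution: Z = (48.78, 30.03).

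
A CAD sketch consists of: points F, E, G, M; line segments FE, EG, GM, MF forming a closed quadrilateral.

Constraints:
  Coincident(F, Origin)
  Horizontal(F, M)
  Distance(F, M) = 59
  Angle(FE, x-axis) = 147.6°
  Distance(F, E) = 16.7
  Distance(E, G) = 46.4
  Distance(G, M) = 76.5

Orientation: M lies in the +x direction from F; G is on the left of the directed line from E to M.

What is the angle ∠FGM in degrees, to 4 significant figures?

50.35°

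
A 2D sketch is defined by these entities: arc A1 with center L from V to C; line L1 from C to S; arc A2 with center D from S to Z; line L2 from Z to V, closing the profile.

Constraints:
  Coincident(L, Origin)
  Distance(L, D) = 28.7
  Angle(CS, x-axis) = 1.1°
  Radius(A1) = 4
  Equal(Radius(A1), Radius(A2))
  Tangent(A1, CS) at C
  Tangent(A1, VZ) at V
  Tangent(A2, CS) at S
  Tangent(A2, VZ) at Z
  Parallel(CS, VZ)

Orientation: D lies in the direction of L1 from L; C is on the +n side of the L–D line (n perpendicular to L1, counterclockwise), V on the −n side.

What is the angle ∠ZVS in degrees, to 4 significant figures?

15.58°

The slot axis is L1's direction at 1.1°, so u = (cos 1.1°, sin 1.1°) = (0.9998, 0.01920) and n = (−sin 1.1°, cos 1.1°) = (-0.01920, 0.9998). L is at the origin and D lies 28.7 along u from L, so D = 28.7·u = (28.69, 0.5510). Tangency of A1 to both parallel lines with radius 4.0 puts C and V at L ± 4.0·n: C = (-0.07679, 3.999), V = (0.07679, -3.999). Equal radii place S and Z the same way about D: S = D + 4.0·n = (28.62, 4.550), Z = D − 4.0·n = (28.77, -3.448). Then cos ∠ZVS = VZ·VS / (|VZ||VS|), giving 15.58°.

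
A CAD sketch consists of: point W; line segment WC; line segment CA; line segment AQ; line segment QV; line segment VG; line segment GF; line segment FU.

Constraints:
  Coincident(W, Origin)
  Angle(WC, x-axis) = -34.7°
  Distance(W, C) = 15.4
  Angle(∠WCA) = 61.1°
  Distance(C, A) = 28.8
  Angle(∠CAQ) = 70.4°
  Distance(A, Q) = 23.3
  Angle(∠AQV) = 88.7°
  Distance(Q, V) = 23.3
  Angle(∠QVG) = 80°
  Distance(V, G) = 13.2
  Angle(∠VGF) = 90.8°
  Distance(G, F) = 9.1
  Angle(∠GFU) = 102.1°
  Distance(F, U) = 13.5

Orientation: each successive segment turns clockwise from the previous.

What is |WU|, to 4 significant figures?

6.628

∠VGF = 90.8° gives GF at 176.3° from the x-axis; with |GF| = 9.1, F = (-2.818, -8.775). ∠GFU = 102.1° gives FU at 98.40° from the x-axis; with |FU| = 13.5, U = (-4.790, 4.580). Then |WU| = |U − W| = 6.628.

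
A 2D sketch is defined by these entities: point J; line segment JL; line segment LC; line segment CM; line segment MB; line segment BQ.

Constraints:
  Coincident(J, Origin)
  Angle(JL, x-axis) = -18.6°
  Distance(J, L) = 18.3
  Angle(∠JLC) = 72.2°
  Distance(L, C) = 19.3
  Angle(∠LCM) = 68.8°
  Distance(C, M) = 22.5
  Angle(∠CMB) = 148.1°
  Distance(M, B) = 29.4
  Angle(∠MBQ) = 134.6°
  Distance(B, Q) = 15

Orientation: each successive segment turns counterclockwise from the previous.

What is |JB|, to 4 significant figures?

27.78

J is at the origin; JL runs at -18.6° with length 18.3, so L = (17.34, -5.837). ∠JLC = 72.2° gives LC at 89.20° from the x-axis; with |LC| = 19.3, C = (17.61, 13.46). ∠LCM = 68.8° gives CM at -159.6° from the x-axis; with |CM| = 22.5, M = (-3.475, 5.618). ∠CMB = 148.1° gives MB at -127.7° from the x-axis; with |MB| = 29.4, B = (-21.45, -17.64). Then |JB| = |B − J| = 27.78.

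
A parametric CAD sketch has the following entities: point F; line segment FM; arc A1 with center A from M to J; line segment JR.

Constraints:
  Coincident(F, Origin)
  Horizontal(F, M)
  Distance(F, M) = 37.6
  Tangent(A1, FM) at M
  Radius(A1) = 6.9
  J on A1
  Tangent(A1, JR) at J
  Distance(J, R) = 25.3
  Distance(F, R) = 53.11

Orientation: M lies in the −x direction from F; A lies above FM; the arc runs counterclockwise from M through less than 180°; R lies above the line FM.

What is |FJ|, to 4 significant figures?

32.80

Checks: |AM| = 6.900 ✓; |AJ| = 6.900 ✓; ∠(AJ, JR) = 90.00° ✓; |JR| = 25.30 ✓; |FR| = 53.11 ✓.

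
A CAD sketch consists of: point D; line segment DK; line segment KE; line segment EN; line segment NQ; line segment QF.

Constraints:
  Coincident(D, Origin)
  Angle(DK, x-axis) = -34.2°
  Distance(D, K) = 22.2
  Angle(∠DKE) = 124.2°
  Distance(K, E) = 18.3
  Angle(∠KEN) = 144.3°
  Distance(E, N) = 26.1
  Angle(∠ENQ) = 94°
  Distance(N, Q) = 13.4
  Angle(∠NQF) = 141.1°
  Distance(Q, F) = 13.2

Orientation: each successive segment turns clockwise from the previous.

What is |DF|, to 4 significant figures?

34.86

D is at the origin; DK runs at -34.2° with length 22.2, so K = (18.36, -12.48). ∠DKE = 124.2° gives KE at -90.00° from the x-axis; with |KE| = 18.3, E = (18.36, -30.78). ∠KEN = 144.3° gives EN at -125.7° from the x-axis; with |EN| = 26.1, N = (3.131, -51.97). ∠ENQ = 94.0° gives NQ at 148.3° from the x-axis; with |NQ| = 13.4, Q = (-8.270, -44.93). ∠NQF = 141.1° gives QF at 109.4° from the x-axis; with |QF| = 13.2, F = (-12.65, -32.48). Then |DF| = |F − D| = 34.86.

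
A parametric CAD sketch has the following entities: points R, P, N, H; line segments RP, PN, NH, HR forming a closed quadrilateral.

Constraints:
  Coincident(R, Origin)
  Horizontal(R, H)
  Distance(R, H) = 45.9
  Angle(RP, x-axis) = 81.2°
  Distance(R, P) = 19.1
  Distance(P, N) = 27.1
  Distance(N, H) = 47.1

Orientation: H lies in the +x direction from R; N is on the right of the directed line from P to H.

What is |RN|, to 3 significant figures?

8.02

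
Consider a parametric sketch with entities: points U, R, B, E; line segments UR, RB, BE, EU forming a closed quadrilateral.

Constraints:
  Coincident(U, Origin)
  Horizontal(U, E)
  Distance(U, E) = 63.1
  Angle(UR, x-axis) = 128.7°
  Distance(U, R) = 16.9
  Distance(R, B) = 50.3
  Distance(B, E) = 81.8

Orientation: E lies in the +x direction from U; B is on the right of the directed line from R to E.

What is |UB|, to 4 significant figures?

38.38

Checks: |RB| = 50.30 ✓; |BE| = 81.80 ✓.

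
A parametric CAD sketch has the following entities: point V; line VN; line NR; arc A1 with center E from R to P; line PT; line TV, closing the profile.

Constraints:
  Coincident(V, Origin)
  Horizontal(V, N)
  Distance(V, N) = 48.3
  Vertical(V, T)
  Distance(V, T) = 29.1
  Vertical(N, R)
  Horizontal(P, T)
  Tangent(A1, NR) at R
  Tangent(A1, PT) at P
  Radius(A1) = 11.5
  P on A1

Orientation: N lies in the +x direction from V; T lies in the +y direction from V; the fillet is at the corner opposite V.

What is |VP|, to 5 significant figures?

46.915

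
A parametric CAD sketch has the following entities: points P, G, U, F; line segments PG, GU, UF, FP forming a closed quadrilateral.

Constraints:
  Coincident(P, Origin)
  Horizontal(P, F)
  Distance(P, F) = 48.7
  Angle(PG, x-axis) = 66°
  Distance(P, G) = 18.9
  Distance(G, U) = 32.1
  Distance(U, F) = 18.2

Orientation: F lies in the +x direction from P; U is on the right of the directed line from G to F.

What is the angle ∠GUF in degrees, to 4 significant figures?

122.0°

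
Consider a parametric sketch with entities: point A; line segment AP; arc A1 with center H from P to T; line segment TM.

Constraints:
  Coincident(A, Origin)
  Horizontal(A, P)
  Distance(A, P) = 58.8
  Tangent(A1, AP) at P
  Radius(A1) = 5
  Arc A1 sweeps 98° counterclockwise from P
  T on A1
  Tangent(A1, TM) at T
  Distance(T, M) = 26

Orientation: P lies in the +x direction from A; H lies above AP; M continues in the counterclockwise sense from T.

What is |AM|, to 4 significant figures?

67.86

On A1, P sits at bearing -90° from H; a 98° counterclockwise sweep puts T at bearing 8°, so T = H + 5.0·(cos 8°, sin 8°) = (63.75, 5.696). A1 meets TM tangentially, so HT is at right angles to TM, so TM runs along (−sin 8°, cos 8°); with |TM| = 26.0, M = (60.13, 31.44). Then |AM| = |M − A| = 67.86.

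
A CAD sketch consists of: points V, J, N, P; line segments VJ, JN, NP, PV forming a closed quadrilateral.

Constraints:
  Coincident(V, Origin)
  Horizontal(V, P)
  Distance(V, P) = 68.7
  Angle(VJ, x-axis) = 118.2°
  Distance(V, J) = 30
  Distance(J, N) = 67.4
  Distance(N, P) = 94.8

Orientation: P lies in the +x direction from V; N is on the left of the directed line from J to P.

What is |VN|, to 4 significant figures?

85.92

V is at the origin; VP is horizontal with |VP| = 68.7 and P in +x, so P = (68.7, 0). VJ runs at 118.2° with |VJ| = 30.0, so J = (-14.18, 26.44). N is determined by |JN| = 67.4 and |NP| = 94.8 together: it lies at the intersection of circle(J, 67.4) and circle(P, 94.8). With |JP| = 86.99, the foot of the radical line on JP is 17.95 from J and the perpendicular offset is √(67.4² − 17.95²) = 64.97. Taking the left-of-JP solution: N = (22.67, 82.88).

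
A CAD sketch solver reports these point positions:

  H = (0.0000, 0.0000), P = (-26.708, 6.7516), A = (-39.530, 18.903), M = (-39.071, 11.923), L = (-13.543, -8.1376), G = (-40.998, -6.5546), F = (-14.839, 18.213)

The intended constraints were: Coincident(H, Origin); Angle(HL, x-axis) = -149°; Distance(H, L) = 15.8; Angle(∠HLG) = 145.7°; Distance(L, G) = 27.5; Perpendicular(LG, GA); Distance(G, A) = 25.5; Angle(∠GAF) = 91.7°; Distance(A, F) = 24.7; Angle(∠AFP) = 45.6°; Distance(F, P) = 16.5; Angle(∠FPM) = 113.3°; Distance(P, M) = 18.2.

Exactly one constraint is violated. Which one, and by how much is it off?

Distance(P, M) = 18.2 — off by 4.80.

H = (0.00, 0.00) ✓; HL at -149.0° ✓; |HL| = 15.80 ✓; ∠HLG = 145.7° ✓; |LG| = 27.50 ✓; ∠(LG, GA) = 90.00° ✓; |GA| = 25.50 ✓; ∠GAF = 91.70° ✓; |AF| = 24.70 ✓; ∠AFP = 45.60° ✓; |FP| = 16.50 ✓; ∠FPM = 113.3° ✓; |PM| = 13.40 ✗.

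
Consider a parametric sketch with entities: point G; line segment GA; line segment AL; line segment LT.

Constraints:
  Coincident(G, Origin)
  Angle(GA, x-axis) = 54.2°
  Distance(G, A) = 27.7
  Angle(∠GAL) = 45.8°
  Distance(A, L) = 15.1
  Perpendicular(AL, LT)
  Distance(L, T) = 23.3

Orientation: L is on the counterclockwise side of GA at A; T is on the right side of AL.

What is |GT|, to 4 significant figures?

43.36

∠GAL = 45.8°, so AL runs at 54.2° + (180° − 45.8°) = 188.4° from the x-axis; with |AL| = 15.1, L = A + 15.1·(cos 188.4°, sin 188.4°) = (1.265, 20.26). The perpendicularity gives LT at right angles to AL; with |LT| = 23.3 on the right of AL, T = L + 23.3·(-0.1461, 0.9893) = (-2.138, 43.31). Then |GT| = |T − G| = 43.36.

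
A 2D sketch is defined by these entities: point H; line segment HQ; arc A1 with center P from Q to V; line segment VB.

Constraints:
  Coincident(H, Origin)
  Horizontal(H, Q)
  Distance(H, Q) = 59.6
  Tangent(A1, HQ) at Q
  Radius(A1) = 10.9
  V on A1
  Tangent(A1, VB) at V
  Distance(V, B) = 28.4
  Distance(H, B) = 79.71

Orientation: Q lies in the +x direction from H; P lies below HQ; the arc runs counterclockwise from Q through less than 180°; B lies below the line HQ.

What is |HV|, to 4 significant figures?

54.14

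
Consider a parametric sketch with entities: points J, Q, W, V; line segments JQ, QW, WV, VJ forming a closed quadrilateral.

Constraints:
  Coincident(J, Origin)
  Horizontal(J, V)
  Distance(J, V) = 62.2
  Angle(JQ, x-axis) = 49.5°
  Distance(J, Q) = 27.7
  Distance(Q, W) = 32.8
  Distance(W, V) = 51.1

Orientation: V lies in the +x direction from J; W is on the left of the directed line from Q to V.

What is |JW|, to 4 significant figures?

60.50

J is at the origin; J and V share the same y with |JV| = 62.2 and V in +x, so V = (62.2, 0). JQ runs at 49.5° with |JQ| = 27.7, so Q = (17.99, 21.06). W is determined by |QW| = 32.8 and |WV| = 51.1 together: it lies at the intersection of circle(Q, 32.8) and circle(V, 51.1). With |QV| = 48.97, the foot of the radical line on QV is 8.810 from Q and the perpendicular offset is √(32.8² − 8.810²) = 31.59. Taking the left-of-QV solution: W = (39.53, 45.80).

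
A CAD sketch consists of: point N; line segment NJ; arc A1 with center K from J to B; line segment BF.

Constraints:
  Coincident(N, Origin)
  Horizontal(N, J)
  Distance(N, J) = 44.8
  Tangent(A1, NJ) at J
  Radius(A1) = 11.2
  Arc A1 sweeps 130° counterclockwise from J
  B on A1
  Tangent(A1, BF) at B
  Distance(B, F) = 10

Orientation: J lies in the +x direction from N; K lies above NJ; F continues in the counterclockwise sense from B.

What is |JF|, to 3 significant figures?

26.1

N is at the origin; NJ is horizontal with |NJ| = 44.8 and J on the +x side, so J = (44.8, 0.00). Since A1 is tangent to NJ there, KJ ⟂ NJ, so K = J + (0, 11.2) = (44.8, 11.2). On A1, J sits at bearing -90° from K; a 130° counterclockwise sweep puts B at bearing 40°, so B = K + 11.2·(cos 40°, sin 40°) = (53.4, 18.4). Since A1 is tangent to BF there, KB ⟂ BF, so BF runs along (−sin 40°, cos 40°); with |BF| = 10.0, F = (47.0, 26.1). Then |JF| = |F − J| = 26.1.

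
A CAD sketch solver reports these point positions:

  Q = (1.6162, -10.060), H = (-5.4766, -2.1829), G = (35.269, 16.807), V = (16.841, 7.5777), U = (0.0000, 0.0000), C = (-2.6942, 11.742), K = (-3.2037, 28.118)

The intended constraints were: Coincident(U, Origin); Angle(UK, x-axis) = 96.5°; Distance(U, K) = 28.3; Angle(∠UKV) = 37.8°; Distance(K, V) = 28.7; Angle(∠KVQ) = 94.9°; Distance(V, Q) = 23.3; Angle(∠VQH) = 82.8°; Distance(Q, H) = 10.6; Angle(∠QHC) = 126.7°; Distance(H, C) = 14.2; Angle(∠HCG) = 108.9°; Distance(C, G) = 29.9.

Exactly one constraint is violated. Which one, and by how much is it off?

Distance(C, G) = 29.9 — off by 8.40.

U = (0.00, 0.00) ✓; UK at 96.50° ✓; |UK| = 28.30 ✓; ∠UKV = 37.80° ✓; |KV| = 28.70 ✓; ∠KVQ = 94.90° ✓; |VQ| = 23.30 ✓; ∠VQH = 82.80° ✓; |QH| = 10.60 ✓; ∠QHC = 126.7° ✓; |HC| = 14.20 ✓; ∠HCG = 108.9° ✓; |CG| = 38.30 ✗.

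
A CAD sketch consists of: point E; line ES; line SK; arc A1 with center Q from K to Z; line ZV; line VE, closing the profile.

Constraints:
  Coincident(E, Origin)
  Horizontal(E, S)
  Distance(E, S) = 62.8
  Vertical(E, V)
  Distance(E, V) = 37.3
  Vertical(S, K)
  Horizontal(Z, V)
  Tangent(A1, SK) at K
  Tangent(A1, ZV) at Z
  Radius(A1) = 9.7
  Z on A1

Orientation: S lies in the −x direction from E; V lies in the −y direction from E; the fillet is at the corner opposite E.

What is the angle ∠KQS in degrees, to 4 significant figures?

70.64°

E is at the origin; E and S share the same y with |ES| = 62.8 and S on the −x side, so S = (-62.80, 0.000). EV is vertical with |EV| = 37.3 and V on the −y side, so V = (0.000, -37.30). The virtual corner opposite E is at (-62.80, -37.30). Since A1 is tangent to SK there, QK ⟂ SK and since A1 is tangent to ZV there, QZ ⟂ ZV, with radius 9.7, so the center Q sits 9.7 in from both sides at Q = (-53.10, -27.60). That places the tangent points at K = (-62.80, -27.60) on SK and Z = (-53.10, -37.30) on ZV. Then cos ∠KQS = QK·QS / (|QK||QS|), giving 70.64°.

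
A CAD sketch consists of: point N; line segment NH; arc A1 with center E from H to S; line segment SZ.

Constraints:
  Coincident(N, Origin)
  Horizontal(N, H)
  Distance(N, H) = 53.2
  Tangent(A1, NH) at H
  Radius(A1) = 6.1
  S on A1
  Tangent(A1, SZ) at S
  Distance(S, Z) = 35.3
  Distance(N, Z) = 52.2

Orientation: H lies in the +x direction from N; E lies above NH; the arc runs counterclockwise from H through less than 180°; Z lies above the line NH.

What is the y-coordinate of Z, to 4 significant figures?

37.62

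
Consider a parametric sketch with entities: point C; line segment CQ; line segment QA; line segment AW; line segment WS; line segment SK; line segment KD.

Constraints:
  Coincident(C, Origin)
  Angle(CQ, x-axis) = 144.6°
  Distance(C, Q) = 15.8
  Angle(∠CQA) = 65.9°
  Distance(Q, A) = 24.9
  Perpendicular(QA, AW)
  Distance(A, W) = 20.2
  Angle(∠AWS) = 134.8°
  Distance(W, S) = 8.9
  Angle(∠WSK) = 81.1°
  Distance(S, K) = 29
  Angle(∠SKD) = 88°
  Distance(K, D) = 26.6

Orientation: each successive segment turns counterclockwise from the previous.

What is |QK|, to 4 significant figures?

3.373

C is at the origin; CQ runs at 144.6° with length 15.8, so Q = (-12.88, 9.153). ∠CQA = 65.9° gives QA at -101.3° from the x-axis; with |QA| = 24.9, A = (-17.76, -15.26). QA is perpendicular to AW, so AW runs at -11.30°; with |AW| = 20.2, W = (2.050, -19.22). ∠AWS = 134.8° gives WS at 33.90° from the x-axis; with |WS| = 8.9, S = (9.437, -14.26). ∠WSK = 81.1° gives SK at 132.8° from the x-axis; with |SK| = 29.0, K = (-10.27, 7.019). Then |QK| = |K − Q| = 3.373.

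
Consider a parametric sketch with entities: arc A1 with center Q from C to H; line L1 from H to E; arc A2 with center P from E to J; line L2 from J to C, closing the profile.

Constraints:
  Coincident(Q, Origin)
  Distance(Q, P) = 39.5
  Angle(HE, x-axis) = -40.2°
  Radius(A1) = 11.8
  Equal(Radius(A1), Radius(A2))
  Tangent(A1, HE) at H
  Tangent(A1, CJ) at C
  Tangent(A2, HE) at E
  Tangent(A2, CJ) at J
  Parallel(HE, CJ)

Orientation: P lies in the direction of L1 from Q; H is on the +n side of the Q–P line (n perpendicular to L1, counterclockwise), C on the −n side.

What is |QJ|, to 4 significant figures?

41.22

The slot axis is L1's direction at -40.2°, so u = (cos -40.2°, sin -40.2°) = (0.7638, -0.6455) and n = (−sin -40.2°, cos -40.2°) = (0.6455, 0.7638). Q is at the origin and P lies 39.5 along u from Q, so P = 39.5·u = (30.17, -25.50). Tangency of A1 to both parallel lines with radius 11.8 puts H and C at Q ± 11.8·n: H = (7.616, 9.013), C = (-7.616, -9.013). Equal radii place E and J the same way about P: E = P + 11.8·n = (37.79, -16.48), J = P − 11.8·n = (22.55, -34.51). Then |QJ| = |J − Q| = 41.22.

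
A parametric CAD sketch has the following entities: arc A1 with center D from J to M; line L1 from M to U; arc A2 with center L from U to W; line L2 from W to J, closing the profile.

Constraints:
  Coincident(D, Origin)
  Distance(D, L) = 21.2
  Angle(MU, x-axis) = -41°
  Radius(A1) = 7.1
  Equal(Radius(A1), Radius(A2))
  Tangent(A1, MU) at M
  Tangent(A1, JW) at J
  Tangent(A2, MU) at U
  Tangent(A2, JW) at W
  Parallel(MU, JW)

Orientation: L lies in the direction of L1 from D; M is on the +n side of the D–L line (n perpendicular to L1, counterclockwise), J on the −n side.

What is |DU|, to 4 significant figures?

22.36

Tangency of A1 to both parallel lines with radius 7.1 puts M and J at D ± 7.1·n: M = (4.658, 5.358), J = (-4.658, -5.358). Equal radii place U and W the same way about L: U = L + 7.1·n = (20.66, -8.550), W = L − 7.1·n = (11.34, -19.27). Then |DU| = |U − D| = 22.36.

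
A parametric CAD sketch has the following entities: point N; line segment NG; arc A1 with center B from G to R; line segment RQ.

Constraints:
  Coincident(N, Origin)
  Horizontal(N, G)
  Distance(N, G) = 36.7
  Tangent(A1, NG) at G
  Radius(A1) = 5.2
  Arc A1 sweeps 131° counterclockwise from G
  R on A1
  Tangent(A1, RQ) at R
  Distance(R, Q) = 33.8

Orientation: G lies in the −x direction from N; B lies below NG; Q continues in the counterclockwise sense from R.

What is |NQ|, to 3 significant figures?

38.8

On A1, G sits at bearing 90° from B; a 131° counterclockwise sweep puts R at bearing 221°, so R = B + 5.2·(cos 221°, sin 221°) = (-40.6, -8.61). A1 meets RQ tangentially, so BR is at right angles to RQ, so RQ runs along (−sin 221°, cos 221°); with |RQ| = 33.8, Q = (-18.4, -34.1). Then |NQ| = |Q − N| = 38.8.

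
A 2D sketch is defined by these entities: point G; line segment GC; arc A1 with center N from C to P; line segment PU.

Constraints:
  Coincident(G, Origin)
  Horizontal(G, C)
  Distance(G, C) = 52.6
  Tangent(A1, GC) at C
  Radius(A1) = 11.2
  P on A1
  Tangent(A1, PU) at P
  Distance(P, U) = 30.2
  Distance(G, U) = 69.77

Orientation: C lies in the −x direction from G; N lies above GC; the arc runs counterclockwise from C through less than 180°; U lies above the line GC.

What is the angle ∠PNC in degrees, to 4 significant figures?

114.0°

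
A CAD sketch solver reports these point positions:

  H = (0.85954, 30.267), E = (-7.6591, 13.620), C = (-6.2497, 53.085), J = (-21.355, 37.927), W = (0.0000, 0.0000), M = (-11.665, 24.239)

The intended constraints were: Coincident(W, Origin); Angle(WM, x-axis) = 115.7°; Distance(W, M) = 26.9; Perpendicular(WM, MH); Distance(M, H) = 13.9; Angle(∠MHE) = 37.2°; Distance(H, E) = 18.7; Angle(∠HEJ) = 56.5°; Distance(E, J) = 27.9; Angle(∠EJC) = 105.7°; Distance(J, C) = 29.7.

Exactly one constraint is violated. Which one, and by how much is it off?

Distance(J, C) = 29.7 — off by 8.30.

W = (0.00, 0.00) ✓; WM at 115.7° ✓; |WM| = 26.90 ✓; ∠(WM, MH) = 90.00° ✓; |MH| = 13.90 ✓; ∠MHE = 37.20° ✓; |HE| = 18.70 ✓; ∠HEJ = 56.50° ✓; |EJ| = 27.90 ✓; ∠EJC = 105.7° ✓; |JC| = 21.40 ✗.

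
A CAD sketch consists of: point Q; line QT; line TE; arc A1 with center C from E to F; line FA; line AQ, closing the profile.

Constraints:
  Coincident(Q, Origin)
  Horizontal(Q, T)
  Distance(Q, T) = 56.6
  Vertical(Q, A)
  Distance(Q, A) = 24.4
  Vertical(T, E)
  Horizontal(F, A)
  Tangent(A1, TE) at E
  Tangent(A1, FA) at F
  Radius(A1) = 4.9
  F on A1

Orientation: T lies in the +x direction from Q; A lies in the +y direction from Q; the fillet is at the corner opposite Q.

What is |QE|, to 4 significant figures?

59.86

Q is at the origin; QT is horizontal with |QT| = 56.6 and T on the +x side, so T = (56.60, 0.000). QA is vertical with |QA| = 24.4 and A on the +y side, so A = (0.000, 24.40). The virtual corner opposite Q is at (56.60, 24.40). Since A1 is tangent to TE there, CE ⟂ TE and since A1 is tangent to FA there, CF ⟂ FA, with radius 4.9, so the center C sits 4.9 in from both sides at C = (51.70, 19.50). That places the tangent points at E = (56.60, 19.50) on TE and F = (51.70, 24.40) on FA. Then |QE| = |E − Q| = 59.86.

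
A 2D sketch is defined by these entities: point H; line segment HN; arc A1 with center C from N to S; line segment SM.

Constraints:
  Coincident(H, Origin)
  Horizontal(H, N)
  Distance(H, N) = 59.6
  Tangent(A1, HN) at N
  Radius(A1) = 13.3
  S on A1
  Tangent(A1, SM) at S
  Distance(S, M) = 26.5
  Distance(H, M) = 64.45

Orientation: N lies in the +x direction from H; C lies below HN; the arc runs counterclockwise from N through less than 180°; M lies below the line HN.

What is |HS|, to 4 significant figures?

48.73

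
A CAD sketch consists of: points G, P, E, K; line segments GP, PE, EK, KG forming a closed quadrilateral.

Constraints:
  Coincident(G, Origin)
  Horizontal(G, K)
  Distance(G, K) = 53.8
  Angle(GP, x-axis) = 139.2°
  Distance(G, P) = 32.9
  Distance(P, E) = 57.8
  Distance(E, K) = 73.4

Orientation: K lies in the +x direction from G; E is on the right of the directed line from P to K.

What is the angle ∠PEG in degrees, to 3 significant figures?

31.5°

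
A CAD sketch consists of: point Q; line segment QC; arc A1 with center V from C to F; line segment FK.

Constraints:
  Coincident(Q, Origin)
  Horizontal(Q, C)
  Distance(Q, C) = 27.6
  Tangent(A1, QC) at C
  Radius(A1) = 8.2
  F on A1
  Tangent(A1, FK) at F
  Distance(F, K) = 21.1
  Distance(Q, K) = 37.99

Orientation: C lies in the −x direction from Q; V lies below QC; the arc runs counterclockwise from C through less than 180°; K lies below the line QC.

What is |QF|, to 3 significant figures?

36.7

Checks: |VF| = 8.200 ✓; ∠(VF, FK) = 90.00° ✓; |FK| = 21.10 ✓; |QK| = 37.99 ✓.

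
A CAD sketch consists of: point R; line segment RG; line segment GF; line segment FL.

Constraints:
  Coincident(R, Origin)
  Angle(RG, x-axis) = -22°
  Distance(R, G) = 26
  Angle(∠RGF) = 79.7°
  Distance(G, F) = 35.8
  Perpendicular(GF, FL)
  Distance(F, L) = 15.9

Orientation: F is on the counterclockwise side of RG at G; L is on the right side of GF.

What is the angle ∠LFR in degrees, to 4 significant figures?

129.4°

R is at the origin; RG runs at -22.0° with length 26.0, so G = 26.0·(cos -22.0°, sin -22.0°) = (24.11, -9.740). ∠RGF = 79.7°, so GF runs at -22.0° + (180° − 79.7°) = 78.30° from the x-axis; with |GF| = 35.8, F = G + 35.8·(cos 78.30°, sin 78.30°) = (31.37, 25.32). GF ⟂ FL; with |FL| = 15.9 on the right of GF, L = F + 15.9·(0.9792, -0.2028) = (46.94, 22.09). Then cos ∠LFR = FL·FR / (|FL||FR|), giving 129.4°.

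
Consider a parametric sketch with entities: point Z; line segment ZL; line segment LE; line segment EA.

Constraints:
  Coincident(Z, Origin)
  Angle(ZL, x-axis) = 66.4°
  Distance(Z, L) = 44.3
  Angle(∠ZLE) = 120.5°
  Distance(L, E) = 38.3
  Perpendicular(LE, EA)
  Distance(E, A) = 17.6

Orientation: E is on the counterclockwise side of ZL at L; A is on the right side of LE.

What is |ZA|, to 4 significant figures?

82.49

Z is at the origin; ZL runs at 66.4° with length 44.3, so L = 44.3·(cos 66.4°, sin 66.4°) = (17.74, 40.59). ∠ZLE = 120.5°, so LE runs at 66.4° + (180° − 120.5°) = 125.9° from the x-axis; with |LE| = 38.3, E = L + 38.3·(cos 125.9°, sin 125.9°) = (-4.723, 71.62). The perpendicularity gives EA at right angles to LE; with |EA| = 17.6 on the right of LE, A = E + 17.6·(0.8100, 0.5864) = (9.534, 81.94). Then |ZA| = |A − Z| = 82.49.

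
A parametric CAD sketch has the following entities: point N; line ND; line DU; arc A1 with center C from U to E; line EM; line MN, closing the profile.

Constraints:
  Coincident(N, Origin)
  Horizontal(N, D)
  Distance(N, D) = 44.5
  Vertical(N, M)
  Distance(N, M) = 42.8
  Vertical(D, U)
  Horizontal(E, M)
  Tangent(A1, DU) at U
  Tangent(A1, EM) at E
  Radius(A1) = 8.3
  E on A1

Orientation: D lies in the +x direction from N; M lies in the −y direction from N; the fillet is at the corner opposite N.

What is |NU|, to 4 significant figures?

56.31

The virtual corner opposite N is at (44.50, -42.80). Tangency of A1 to DU means the radius CU is perpendicular to DU and A1 meets EM tangentially, so CE is at right angles to EM, with radius 8.3, so the center C sits 8.3 in from both sides at C = (36.20, -34.50). That places the tangent points at U = (44.50, -34.50) on DU and E = (36.20, -42.80) on EM. Then |NU| = |U − N| = 56.31.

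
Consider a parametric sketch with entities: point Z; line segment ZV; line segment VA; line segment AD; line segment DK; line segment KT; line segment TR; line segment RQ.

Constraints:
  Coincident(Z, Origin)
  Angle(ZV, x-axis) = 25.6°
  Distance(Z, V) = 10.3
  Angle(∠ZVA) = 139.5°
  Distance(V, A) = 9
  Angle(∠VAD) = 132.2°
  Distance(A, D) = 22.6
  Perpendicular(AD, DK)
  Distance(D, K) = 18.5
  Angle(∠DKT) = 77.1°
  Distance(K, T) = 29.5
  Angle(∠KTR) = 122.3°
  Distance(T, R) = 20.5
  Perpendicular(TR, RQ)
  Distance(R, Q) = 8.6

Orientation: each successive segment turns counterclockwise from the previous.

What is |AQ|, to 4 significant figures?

11.37

Z is at the origin; ZV runs at 25.6° with length 10.3, so V = (9.289, 4.450). ∠ZVA = 139.5° gives VA at 66.10° from the x-axis; with |VA| = 9.0, A = (12.94, 12.68). ∠VAD = 132.2° gives AD at 113.9° from the x-axis; with |AD| = 22.6, D = (3.779, 33.34). AD is perpendicular to DK, so DK runs at -156.1°; with |DK| = 18.5, K = (-13.13, 25.85). ∠DKT = 77.1° gives KT at -53.20° from the x-axis; with |KT| = 29.5, T = (4.536, 2.224). ∠KTR = 122.3° gives TR at 4.500° from the x-axis; with |TR| = 20.5, R = (24.97, 3.833). TR is perpendicular to RQ, so RQ runs at 94.50°; with |RQ| = 8.6, Q = (24.30, 12.41). Then |AQ| = |Q − A| = 11.37.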